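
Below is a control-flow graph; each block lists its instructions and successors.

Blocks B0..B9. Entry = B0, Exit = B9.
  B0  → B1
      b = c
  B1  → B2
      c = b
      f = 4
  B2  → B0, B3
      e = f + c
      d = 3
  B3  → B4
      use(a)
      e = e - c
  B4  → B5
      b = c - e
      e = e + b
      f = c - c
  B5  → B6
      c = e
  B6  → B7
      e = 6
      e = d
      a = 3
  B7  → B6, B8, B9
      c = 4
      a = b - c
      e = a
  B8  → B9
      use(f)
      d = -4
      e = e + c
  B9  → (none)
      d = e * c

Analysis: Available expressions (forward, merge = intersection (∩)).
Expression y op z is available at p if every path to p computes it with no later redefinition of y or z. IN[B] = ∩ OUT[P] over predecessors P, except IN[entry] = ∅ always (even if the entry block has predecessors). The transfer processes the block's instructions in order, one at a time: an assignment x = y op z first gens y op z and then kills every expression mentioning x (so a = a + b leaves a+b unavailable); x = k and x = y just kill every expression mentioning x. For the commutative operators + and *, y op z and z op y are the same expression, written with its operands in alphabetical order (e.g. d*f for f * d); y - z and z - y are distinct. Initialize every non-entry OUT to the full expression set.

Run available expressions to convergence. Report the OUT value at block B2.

Per-block solution:
  B0:   IN={}   OUT={}
  B1:   IN={}   OUT={}
  B2:   IN={}   OUT={c+f}
  B3:   IN={c+f}   OUT={c+f}
  B4:   IN={c+f}   OUT={c-c}
  B5:   IN={c-c}   OUT={}
  B6:   IN={}   OUT={}
  B7:   IN={}   OUT={b-c}
  B8:   IN={b-c}   OUT={b-c}
  B9:   IN={b-c}   OUT={b-c, c*e}

Merge at B2: IN[B2] = OUT[B1] = {}
Applying B2's transfer function to that IN value gives OUT[B2] (row B2 above).

Answer: {c+f}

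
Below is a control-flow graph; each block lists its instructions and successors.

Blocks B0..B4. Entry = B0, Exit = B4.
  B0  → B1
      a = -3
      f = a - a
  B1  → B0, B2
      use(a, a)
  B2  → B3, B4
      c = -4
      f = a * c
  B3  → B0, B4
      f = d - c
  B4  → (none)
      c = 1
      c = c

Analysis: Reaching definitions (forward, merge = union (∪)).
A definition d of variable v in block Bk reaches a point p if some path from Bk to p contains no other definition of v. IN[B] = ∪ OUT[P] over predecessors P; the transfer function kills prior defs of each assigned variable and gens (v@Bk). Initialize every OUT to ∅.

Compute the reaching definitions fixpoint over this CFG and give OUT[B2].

Answer: {a@B0, c@B2, f@B2}

Working:
Per-block solution:
  B0:  IN={a@B0, c@B2, f@B0, f@B3}  OUT={a@B0, c@B2, f@B0}
  B1:  IN={a@B0, c@B2, f@B0}  OUT={a@B0, c@B2, f@B0}
  B2:  IN={a@B0, c@B2, f@B0}  OUT={a@B0, c@B2, f@B2}
  B3:  IN={a@B0, c@B2, f@B2}  OUT={a@B0, c@B2, f@B3}
  B4:  IN={a@B0, c@B2, f@B2, f@B3}  OUT={a@B0, c@B4, f@B2, f@B3}

Merge at B2: IN[B2] = OUT[B1] = {a@B0, c@B2, f@B0}
Applying B2's transfer function to that IN value gives OUT[B2] (row B2 above).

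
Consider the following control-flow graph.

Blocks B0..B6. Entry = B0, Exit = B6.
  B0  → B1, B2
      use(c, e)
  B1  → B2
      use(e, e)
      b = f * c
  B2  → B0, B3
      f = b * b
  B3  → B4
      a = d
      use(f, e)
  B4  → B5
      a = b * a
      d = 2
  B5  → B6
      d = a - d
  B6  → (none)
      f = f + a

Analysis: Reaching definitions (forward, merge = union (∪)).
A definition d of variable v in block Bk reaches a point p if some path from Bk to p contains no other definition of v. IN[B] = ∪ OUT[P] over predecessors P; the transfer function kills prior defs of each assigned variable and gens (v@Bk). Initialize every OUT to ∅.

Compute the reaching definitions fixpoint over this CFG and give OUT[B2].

Answer: {b@B1, f@B2}

Trace:
Per-block solution:
  B0: | IN={b@B1, f@B2} | OUT={b@B1, f@B2}
  B1: | IN={b@B1, f@B2} | OUT={b@B1, f@B2}
  B2: | IN={b@B1, f@B2} | OUT={b@B1, f@B2}
  B3: | IN={b@B1, f@B2} | OUT={a@B3, b@B1, f@B2}
  B4: | IN={a@B3, b@B1, f@B2} | OUT={a@B4, b@B1, d@B4, f@B2}
  B5: | IN={a@B4, b@B1, d@B4, f@B2} | OUT={a@B4, b@B1, d@B5, f@B2}
  B6: | IN={a@B4, b@B1, d@B5, f@B2} | OUT={a@B4, b@B1, d@B5, f@B6}

Merge at B2: IN[B2] = OUT[B0] ⊔ OUT[B1] = {b@B1, f@B2}
Applying B2's transfer function to that IN value gives OUT[B2] (row B2 above).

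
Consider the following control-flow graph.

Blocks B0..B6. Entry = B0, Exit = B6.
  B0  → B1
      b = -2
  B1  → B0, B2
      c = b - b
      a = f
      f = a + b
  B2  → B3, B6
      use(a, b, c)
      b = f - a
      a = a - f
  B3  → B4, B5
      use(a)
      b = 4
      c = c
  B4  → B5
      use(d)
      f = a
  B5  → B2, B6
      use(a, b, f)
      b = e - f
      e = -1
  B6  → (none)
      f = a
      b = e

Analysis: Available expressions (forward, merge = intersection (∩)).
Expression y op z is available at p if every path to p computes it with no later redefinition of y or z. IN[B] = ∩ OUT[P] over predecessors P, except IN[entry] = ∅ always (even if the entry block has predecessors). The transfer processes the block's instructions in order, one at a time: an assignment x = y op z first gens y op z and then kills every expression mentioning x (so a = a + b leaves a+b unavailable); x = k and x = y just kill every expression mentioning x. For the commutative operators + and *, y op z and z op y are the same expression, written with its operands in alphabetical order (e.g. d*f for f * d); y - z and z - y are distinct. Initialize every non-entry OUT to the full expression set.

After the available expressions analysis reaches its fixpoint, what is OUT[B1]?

Fixpoint table:
  B0:   IN={}   OUT={}
  B1:   IN={}   OUT={a+b, b-b}
  B2:   IN={}   OUT={}
  B3:   IN={}   OUT={}
  B4:   IN={}   OUT={}
  B5:   IN={}   OUT={}
  B6:   IN={}   OUT={}

Merge at B1: IN[B1] = OUT[B0] = {}
Applying B1's transfer function to that IN value gives OUT[B1] (row B1 above).

Answer: {a+b, b-b}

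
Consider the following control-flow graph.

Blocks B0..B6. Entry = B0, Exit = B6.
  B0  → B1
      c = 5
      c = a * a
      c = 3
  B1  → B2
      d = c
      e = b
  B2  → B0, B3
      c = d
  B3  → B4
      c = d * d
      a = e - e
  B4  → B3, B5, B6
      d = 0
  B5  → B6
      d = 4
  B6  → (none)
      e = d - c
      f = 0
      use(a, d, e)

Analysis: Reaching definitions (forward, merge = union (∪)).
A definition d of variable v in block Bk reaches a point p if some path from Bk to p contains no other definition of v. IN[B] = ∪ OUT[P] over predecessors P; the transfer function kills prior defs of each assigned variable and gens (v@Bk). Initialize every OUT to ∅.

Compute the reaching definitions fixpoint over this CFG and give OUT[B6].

Fixpoint table:
  B0:  IN={c@B2, d@B1, e@B1}  OUT={c@B0, d@B1, e@B1}
  B1:  IN={c@B0, d@B1, e@B1}  OUT={c@B0, d@B1, e@B1}
  B2:  IN={c@B0, d@B1, e@B1}  OUT={c@B2, d@B1, e@B1}
  B3:  IN={a@B3, c@B2, c@B3, d@B1, d@B4, e@B1}  OUT={a@B3, c@B3, d@B1, d@B4, e@B1}
  B4:  IN={a@B3, c@B3, d@B1, d@B4, e@B1}  OUT={a@B3, c@B3, d@B4, e@B1}
  B5:  IN={a@B3, c@B3, d@B4, e@B1}  OUT={a@B3, c@B3, d@B5, e@B1}
  B6:  IN={a@B3, c@B3, d@B4, d@B5, e@B1}  OUT={a@B3, c@B3, d@B4, d@B5, e@B6, f@B6}

Merge at B6: IN[B6] = OUT[B4] ⊔ OUT[B5] = {a@B3, c@B3, d@B4, d@B5, e@B1}
Applying B6's transfer function to that IN value gives OUT[B6] (row B6 above).

Answer: {a@B3, c@B3, d@B4, d@B5, e@B6, f@B6}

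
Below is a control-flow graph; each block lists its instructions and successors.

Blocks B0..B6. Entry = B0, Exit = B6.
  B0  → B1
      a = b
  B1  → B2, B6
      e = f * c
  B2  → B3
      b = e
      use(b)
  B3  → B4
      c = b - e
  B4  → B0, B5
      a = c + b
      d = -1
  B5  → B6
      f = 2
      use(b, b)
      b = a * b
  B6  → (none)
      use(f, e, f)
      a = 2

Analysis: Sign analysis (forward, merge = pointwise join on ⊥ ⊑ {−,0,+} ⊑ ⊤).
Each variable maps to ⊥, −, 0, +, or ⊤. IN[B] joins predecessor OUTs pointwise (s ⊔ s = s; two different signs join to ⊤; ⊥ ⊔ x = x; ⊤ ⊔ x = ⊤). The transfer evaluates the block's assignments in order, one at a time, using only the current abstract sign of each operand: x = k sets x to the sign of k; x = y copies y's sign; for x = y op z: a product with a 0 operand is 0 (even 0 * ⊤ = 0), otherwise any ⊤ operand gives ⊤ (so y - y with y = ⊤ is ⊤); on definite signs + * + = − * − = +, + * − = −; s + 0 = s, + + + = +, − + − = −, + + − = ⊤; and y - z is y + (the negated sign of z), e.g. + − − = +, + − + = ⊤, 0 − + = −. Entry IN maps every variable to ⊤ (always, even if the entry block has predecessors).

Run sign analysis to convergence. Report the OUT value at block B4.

Converged values:
  B0: | IN=(all ⊤) | OUT=(all ⊤)
  B1: | IN=(all ⊤) | OUT=(all ⊤)
  B2: | IN=(all ⊤) | OUT=(all ⊤)
  B3: | IN=(all ⊤) | OUT=(all ⊤)
  B4: | IN=(all ⊤) | OUT={d:-; rest ⊤}
  B5: | IN={d:-; rest ⊤} | OUT={d:-, f:+; rest ⊤}
  B6: | IN=(all ⊤) | OUT={a:+; rest ⊤}

Merge at B4: IN[B4] = OUT[B3] = {a: ⊤, b: ⊤, c: ⊤, d: ⊤, e: ⊤, f: ⊤}
Applying B4's transfer function to that IN value gives OUT[B4] (row B4 above).

Answer: {a: ⊤, b: ⊤, c: ⊤, d: -, e: ⊤, f: ⊤}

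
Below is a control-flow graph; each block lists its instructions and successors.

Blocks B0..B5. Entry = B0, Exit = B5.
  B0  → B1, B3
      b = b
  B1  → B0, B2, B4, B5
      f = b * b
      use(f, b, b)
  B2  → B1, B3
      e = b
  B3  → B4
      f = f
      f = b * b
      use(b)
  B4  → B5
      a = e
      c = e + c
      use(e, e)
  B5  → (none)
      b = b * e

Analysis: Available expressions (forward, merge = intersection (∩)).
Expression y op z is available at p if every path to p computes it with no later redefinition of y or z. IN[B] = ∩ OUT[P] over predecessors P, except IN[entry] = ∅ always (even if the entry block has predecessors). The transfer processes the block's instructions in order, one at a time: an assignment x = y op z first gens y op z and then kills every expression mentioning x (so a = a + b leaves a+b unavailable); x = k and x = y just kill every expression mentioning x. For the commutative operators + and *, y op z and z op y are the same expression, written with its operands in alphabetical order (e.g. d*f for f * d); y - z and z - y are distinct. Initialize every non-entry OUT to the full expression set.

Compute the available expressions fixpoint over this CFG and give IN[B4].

Converged values:
  B0:   IN={}   OUT={}
  B1:   IN={}   OUT={b*b}
  B2:   IN={b*b}   OUT={b*b}
  B3:   IN={}   OUT={b*b}
  B4:   IN={b*b}   OUT={b*b}
  B5:   IN={b*b}   OUT={}

Merge at B4: IN[B4] = OUT[B1] ∩ OUT[B3] = {b*b}

Answer: {b*b}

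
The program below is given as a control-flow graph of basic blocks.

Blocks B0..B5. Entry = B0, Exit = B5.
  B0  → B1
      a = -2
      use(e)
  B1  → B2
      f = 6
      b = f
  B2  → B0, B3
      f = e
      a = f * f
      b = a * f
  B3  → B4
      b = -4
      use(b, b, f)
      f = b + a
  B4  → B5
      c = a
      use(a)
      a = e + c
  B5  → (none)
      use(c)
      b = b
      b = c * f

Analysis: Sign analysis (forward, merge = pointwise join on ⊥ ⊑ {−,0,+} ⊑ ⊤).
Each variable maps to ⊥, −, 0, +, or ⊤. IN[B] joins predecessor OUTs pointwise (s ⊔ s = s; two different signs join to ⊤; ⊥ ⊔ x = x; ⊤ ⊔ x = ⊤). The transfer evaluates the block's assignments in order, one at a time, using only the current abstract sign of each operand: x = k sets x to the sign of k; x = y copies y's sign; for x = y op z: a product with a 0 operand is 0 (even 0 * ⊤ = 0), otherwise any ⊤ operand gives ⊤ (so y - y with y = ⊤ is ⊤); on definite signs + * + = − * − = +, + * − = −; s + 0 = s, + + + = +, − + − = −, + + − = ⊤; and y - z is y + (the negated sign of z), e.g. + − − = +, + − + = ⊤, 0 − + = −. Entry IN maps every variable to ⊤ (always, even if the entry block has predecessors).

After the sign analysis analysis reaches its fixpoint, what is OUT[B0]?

Fixpoint table:
  B0:  IN=(all ⊤)  OUT={a:-; rest ⊤}
  B1:  IN={a:-; rest ⊤}  OUT={a:-, b:+, f:+; rest ⊤}
  B2:  IN={a:-, b:+, f:+; rest ⊤}  OUT=(all ⊤)
  B3:  IN=(all ⊤)  OUT={b:-; rest ⊤}
  B4:  IN={b:-; rest ⊤}  OUT={b:-; rest ⊤}
  B5:  IN={b:-; rest ⊤}  OUT=(all ⊤)

Merge at B0 (entry node, so the boundary value (all ⊤) is joined with the incoming edge(s)): IN[B0] = (all ⊤) ⊔ OUT[B2] = {a: ⊤, b: ⊤, c: ⊤, d: ⊤, e: ⊤, f: ⊤}
Applying B0's transfer function to that IN value gives OUT[B0] (row B0 above).

Answer: {a: -, b: ⊤, c: ⊤, d: ⊤, e: ⊤, f: ⊤}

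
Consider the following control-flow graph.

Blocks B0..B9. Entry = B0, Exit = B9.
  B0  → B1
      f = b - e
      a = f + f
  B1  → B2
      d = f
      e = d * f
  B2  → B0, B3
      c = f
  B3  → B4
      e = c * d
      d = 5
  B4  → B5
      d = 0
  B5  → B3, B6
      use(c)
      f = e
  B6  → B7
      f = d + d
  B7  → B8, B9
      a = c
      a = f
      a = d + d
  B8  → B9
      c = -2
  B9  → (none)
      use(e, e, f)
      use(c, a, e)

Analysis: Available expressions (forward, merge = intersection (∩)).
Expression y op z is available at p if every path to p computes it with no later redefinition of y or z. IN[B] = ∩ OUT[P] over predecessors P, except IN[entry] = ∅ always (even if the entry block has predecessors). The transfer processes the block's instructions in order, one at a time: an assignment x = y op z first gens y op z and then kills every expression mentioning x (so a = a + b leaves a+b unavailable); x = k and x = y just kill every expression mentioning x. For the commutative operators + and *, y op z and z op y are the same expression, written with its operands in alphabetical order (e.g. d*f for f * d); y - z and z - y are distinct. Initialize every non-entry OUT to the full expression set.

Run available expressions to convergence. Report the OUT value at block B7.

Answer: {d+d}

Working:
Converged values:
  B0:   IN={}   OUT={b-e, f+f}
  B1:   IN={b-e, f+f}   OUT={d*f, f+f}
  B2:   IN={d*f, f+f}   OUT={d*f, f+f}
  B3:   IN={}   OUT={}
  B4:   IN={}   OUT={}
  B5:   IN={}   OUT={}
  B6:   IN={}   OUT={d+d}
  B7:   IN={d+d}   OUT={d+d}
  B8:   IN={d+d}   OUT={d+d}
  B9:   IN={d+d}   OUT={d+d}

Merge at B7: IN[B7] = OUT[B6] = {d+d}
Applying B7's transfer function to that IN value gives OUT[B7] (row B7 above).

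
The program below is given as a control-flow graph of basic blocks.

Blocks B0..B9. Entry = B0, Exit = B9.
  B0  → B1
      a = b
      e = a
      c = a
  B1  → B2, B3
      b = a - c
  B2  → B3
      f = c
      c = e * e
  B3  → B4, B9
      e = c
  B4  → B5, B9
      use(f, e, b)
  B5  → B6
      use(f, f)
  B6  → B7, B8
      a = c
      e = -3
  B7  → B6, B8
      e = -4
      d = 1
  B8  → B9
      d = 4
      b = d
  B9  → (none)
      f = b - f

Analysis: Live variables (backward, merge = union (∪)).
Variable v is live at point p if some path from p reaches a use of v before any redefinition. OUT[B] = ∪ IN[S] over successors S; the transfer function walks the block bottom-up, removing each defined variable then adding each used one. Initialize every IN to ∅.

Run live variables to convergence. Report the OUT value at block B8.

Answer: {b, f}

Working:
Fixpoint table:
  B0:  IN={b, f}  OUT={a, c, e, f}
  B1:  IN={a, c, e, f}  OUT={b, c, e, f}
  B2:  IN={b, c, e}  OUT={b, c, f}
  B3:  IN={b, c, f}  OUT={b, c, e, f}
  B4:  IN={b, c, e, f}  OUT={b, c, f}
  B5:  IN={c, f}  OUT={c, f}
  B6:  IN={c, f}  OUT={c, f}
  B7:  IN={c, f}  OUT={c, f}
  B8:  IN={f}  OUT={b, f}
  B9:  IN={b, f}  OUT={}

Merge at B8: OUT[B8] = IN[B9] = {b, f}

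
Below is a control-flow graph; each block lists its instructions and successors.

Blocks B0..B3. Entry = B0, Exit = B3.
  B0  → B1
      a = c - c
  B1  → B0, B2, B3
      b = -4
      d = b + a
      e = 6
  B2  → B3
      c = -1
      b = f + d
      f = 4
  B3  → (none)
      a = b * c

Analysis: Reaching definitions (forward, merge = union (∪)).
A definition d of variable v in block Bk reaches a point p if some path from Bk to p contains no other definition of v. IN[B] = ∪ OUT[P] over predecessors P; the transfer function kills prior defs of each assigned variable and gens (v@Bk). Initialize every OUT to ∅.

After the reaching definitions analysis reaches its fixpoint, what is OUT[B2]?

Answer: {a@B0, b@B2, c@B2, d@B1, e@B1, f@B2}

Trace:
Fixpoint table:
  B0:   IN={a@B0, b@B1, d@B1, e@B1}   OUT={a@B0, b@B1, d@B1, e@B1}
  B1:   IN={a@B0, b@B1, d@B1, e@B1}   OUT={a@B0, b@B1, d@B1, e@B1}
  B2:   IN={a@B0, b@B1, d@B1, e@B1}   OUT={a@B0, b@B2, c@B2, d@B1, e@B1, f@B2}
  B3:   IN={a@B0, b@B1, b@B2, c@B2, d@B1, e@B1, f@B2}   OUT={a@B3, b@B1, b@B2, c@B2, d@B1, e@B1, f@B2}

Merge at B2: IN[B2] = OUT[B1] = {a@B0, b@B1, d@B1, e@B1}
Applying B2's transfer function to that IN value gives OUT[B2] (row B2 above).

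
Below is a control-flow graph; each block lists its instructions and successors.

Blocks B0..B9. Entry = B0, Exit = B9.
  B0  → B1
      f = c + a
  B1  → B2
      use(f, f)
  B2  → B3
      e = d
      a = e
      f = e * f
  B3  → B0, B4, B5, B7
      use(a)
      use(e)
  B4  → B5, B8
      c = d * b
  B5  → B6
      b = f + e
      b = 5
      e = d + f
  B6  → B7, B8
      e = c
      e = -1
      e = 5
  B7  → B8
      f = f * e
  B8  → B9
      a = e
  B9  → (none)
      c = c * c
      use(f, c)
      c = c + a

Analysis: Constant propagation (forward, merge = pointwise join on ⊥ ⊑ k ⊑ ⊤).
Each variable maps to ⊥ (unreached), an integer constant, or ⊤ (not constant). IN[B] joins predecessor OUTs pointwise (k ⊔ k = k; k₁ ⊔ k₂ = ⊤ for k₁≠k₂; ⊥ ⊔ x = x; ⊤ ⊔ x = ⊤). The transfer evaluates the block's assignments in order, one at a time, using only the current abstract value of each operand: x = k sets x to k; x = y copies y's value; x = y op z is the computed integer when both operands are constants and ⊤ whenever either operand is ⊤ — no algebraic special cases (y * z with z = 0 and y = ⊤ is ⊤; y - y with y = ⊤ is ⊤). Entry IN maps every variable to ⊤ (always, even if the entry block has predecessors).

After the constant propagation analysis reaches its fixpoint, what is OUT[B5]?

Fixpoint table:
  B0:   IN=(all ⊤)   OUT=(all ⊤)
  B1:   IN=(all ⊤)   OUT=(all ⊤)
  B2:   IN=(all ⊤)   OUT=(all ⊤)
  B3:   IN=(all ⊤)   OUT=(all ⊤)
  B4:   IN=(all ⊤)   OUT=(all ⊤)
  B5:   IN=(all ⊤)   OUT={b:5; rest ⊤}
  B6:   IN={b:5; rest ⊤}   OUT={b:5, e:5; rest ⊤}
  B7:   IN=(all ⊤)   OUT=(all ⊤)
  B8:   IN=(all ⊤)   OUT=(all ⊤)
  B9:   IN=(all ⊤)   OUT=(all ⊤)

Merge at B5: IN[B5] = OUT[B3] ⊔ OUT[B4] = {a: ⊤, b: ⊤, c: ⊤, d: ⊤, e: ⊤, f: ⊤}
Applying B5's transfer function to that IN value gives OUT[B5] (row B5 above).

Answer: {a: ⊤, b: 5, c: ⊤, d: ⊤, e: ⊤, f: ⊤}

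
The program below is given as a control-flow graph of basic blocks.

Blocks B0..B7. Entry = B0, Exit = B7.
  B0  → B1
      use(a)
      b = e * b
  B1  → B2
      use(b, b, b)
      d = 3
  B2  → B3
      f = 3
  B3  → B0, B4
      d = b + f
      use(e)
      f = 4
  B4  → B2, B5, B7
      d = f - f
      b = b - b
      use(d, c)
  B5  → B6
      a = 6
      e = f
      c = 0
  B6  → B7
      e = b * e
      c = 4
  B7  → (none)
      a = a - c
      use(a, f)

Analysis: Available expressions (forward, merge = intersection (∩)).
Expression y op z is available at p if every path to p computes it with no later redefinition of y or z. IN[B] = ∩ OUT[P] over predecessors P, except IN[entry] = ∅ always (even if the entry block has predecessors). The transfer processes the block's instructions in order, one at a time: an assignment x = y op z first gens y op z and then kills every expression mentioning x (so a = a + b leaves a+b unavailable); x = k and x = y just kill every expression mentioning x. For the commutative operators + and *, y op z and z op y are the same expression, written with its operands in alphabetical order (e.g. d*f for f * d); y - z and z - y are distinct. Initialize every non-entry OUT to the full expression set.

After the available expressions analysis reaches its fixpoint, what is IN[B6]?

Per-block solution:
  B0:   IN={}   OUT={}
  B1:   IN={}   OUT={}
  B2:   IN={}   OUT={}
  B3:   IN={}   OUT={}
  B4:   IN={}   OUT={f-f}
  B5:   IN={f-f}   OUT={f-f}
  B6:   IN={f-f}   OUT={f-f}
  B7:   IN={f-f}   OUT={f-f}

Merge at B6: IN[B6] = OUT[B5] = {f-f}

Answer: {f-f}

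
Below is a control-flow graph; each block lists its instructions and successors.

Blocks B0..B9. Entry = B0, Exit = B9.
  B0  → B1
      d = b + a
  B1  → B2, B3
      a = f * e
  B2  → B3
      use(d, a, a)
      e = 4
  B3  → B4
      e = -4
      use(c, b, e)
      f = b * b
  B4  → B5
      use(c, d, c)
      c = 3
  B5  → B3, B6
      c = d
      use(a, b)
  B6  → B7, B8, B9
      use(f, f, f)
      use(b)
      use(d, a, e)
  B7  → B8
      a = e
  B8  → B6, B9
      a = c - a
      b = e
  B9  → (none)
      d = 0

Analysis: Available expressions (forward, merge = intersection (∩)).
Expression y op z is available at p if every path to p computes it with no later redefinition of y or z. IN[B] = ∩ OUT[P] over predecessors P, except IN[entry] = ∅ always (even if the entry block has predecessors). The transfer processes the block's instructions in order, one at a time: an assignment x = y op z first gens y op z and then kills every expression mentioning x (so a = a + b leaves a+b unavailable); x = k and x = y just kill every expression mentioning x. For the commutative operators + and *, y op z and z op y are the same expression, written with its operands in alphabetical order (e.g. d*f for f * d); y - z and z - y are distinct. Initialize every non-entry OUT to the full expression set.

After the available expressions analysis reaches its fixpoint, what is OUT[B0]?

Answer: {a+b}

Derivation:
Converged values:
  B0:  IN={}  OUT={a+b}
  B1:  IN={a+b}  OUT={e*f}
  B2:  IN={e*f}  OUT={}
  B3:  IN={}  OUT={b*b}
  B4:  IN={b*b}  OUT={b*b}
  B5:  IN={b*b}  OUT={b*b}
  B6:  IN={}  OUT={}
  B7:  IN={}  OUT={}
  B8:  IN={}  OUT={}
  B9:  IN={}  OUT={}

B0 is the boundary node: IN[B0] = {}
Applying B0's transfer function to that IN value gives OUT[B0] (row B0 above).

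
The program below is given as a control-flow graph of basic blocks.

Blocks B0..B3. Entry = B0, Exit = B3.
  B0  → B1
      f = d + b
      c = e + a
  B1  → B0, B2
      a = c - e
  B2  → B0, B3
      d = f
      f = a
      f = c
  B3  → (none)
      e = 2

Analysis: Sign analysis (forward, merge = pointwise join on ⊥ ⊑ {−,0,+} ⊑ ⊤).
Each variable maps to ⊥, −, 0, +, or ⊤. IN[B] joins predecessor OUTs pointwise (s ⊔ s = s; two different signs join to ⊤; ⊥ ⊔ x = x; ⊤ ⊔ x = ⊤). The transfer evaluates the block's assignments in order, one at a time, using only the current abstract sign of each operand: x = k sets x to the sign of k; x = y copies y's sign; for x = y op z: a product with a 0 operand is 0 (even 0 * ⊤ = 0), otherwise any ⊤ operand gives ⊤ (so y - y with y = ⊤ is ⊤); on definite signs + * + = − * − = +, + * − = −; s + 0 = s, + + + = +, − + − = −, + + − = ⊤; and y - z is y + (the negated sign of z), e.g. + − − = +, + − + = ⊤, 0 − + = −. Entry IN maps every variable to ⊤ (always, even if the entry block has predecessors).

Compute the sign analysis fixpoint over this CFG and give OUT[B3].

Answer: {a: ⊤, b: ⊤, c: ⊤, d: ⊤, e: +, f: ⊤}

Trace:
Fixpoint table:
  B0:   IN=(all ⊤)   OUT=(all ⊤)
  B1:   IN=(all ⊤)   OUT=(all ⊤)
  B2:   IN=(all ⊤)   OUT=(all ⊤)
  B3:   IN=(all ⊤)   OUT={e:+; rest ⊤}

Merge at B3: IN[B3] = OUT[B2] = {a: ⊤, b: ⊤, c: ⊤, d: ⊤, e: ⊤, f: ⊤}
Applying B3's transfer function to that IN value gives OUT[B3] (row B3 above).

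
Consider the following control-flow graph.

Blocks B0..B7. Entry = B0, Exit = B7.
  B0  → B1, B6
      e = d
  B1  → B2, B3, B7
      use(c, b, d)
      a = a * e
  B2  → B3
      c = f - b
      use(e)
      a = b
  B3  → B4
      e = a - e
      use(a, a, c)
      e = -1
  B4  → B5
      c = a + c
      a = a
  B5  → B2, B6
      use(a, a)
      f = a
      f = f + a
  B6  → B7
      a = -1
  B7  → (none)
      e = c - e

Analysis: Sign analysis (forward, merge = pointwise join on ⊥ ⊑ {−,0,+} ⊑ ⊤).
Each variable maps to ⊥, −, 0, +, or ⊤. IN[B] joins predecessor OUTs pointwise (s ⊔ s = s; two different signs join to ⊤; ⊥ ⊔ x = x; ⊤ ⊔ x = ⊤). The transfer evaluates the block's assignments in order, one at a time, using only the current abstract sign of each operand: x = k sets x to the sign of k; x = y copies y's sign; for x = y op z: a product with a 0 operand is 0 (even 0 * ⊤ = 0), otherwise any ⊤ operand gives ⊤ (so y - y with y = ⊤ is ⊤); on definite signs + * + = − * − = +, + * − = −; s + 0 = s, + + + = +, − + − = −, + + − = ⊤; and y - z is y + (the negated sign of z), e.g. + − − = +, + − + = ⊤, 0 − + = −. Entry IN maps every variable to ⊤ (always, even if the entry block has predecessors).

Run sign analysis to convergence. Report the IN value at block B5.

Converged values:
  B0: | IN=(all ⊤) | OUT=(all ⊤)
  B1: | IN=(all ⊤) | OUT=(all ⊤)
  B2: | IN=(all ⊤) | OUT=(all ⊤)
  B3: | IN=(all ⊤) | OUT={e:-; rest ⊤}
  B4: | IN={e:-; rest ⊤} | OUT={e:-; rest ⊤}
  B5: | IN={e:-; rest ⊤} | OUT={e:-; rest ⊤}
  B6: | IN=(all ⊤) | OUT={a:-; rest ⊤}
  B7: | IN=(all ⊤) | OUT=(all ⊤)

Merge at B5: IN[B5] = OUT[B4] = {a: ⊤, b: ⊤, c: ⊤, d: ⊤, e: -, f: ⊤}

Answer: {a: ⊤, b: ⊤, c: ⊤, d: ⊤, e: -, f: ⊤}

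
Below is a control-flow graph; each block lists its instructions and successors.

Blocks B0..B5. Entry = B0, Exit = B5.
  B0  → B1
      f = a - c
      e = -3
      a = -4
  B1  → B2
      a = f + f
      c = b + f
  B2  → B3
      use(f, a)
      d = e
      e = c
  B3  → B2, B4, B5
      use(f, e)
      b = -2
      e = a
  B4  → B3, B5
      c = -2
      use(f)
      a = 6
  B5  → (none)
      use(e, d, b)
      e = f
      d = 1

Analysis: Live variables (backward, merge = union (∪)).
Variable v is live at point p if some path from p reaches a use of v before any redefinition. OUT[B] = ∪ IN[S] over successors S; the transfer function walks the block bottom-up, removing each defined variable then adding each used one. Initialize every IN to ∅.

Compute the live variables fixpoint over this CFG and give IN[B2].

Fixpoint table:
  B0:   IN={a, b, c}   OUT={b, e, f}
  B1:   IN={b, e, f}   OUT={a, c, e, f}
  B2:   IN={a, c, e, f}   OUT={a, c, d, e, f}
  B3:   IN={a, c, d, e, f}   OUT={a, b, c, d, e, f}
  B4:   IN={b, d, e, f}   OUT={a, b, c, d, e, f}
  B5:   IN={b, d, e, f}   OUT={}

Merge at B2: OUT[B2] = IN[B3] = {a, c, d, e, f}
Applying B2's transfer function to that OUT value gives IN[B2] (row B2 above).

Answer: {a, c, e, f}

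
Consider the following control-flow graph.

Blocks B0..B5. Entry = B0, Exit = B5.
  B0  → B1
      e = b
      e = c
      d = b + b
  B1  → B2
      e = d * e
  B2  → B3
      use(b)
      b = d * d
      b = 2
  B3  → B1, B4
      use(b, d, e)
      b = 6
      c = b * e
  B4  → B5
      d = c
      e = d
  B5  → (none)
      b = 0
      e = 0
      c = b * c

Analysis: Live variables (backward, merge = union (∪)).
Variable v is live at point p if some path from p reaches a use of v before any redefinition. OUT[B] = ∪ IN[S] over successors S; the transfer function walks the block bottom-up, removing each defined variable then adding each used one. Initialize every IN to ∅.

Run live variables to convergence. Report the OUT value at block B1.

Fixpoint table:
  B0: | IN={b, c} | OUT={b, d, e}
  B1: | IN={b, d, e} | OUT={b, d, e}
  B2: | IN={b, d, e} | OUT={b, d, e}
  B3: | IN={b, d, e} | OUT={b, c, d, e}
  B4: | IN={c} | OUT={c}
  B5: | IN={c} | OUT={}

Merge at B1: OUT[B1] = IN[B2] = {b, d, e}

Answer: {b, d, e}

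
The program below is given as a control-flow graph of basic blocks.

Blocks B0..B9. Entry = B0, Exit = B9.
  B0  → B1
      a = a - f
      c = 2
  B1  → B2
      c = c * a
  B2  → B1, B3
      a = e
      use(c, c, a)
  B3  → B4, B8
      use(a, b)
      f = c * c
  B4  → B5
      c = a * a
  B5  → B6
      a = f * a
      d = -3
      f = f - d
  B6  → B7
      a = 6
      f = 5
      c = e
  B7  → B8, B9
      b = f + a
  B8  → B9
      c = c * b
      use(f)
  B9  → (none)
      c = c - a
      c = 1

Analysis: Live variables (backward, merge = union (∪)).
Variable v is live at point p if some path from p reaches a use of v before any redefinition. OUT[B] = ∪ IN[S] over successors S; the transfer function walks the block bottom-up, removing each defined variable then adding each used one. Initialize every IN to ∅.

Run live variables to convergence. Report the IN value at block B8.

Answer: {a, b, c, f}

Derivation:
Fixpoint table:
  B0:  IN={a, b, e, f}  OUT={a, b, c, e}
  B1:  IN={a, b, c, e}  OUT={b, c, e}
  B2:  IN={b, c, e}  OUT={a, b, c, e}
  B3:  IN={a, b, c, e}  OUT={a, b, c, e, f}
  B4:  IN={a, e, f}  OUT={a, e, f}
  B5:  IN={a, e, f}  OUT={e}
  B6:  IN={e}  OUT={a, c, f}
  B7:  IN={a, c, f}  OUT={a, b, c, f}
  B8:  IN={a, b, c, f}  OUT={a, c}
  B9:  IN={a, c}  OUT={}

Merge at B8: OUT[B8] = IN[B9] = {a, c}
Applying B8's transfer function to that OUT value gives IN[B8] (row B8 above).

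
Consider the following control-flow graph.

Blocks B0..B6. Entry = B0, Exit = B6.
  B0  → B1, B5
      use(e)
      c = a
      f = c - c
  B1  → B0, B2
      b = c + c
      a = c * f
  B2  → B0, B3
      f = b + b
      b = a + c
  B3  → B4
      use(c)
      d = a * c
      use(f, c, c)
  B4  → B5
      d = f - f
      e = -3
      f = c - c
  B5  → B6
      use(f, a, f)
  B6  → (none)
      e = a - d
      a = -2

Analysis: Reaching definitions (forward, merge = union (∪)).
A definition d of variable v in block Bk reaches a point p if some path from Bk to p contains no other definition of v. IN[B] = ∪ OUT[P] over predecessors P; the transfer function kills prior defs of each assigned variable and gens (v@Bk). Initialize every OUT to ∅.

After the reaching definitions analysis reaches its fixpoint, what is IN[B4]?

Answer: {a@B1, b@B2, c@B0, d@B3, f@B2}

Working:
Per-block solution:
  B0:  IN={a@B1, b@B1, b@B2, c@B0, f@B0, f@B2}  OUT={a@B1, b@B1, b@B2, c@B0, f@B0}
  B1:  IN={a@B1, b@B1, b@B2, c@B0, f@B0}  OUT={a@B1, b@B1, c@B0, f@B0}
  B2:  IN={a@B1, b@B1, c@B0, f@B0}  OUT={a@B1, b@B2, c@B0, f@B2}
  B3:  IN={a@B1, b@B2, c@B0, f@B2}  OUT={a@B1, b@B2, c@B0, d@B3, f@B2}
  B4:  IN={a@B1, b@B2, c@B0, d@B3, f@B2}  OUT={a@B1, b@B2, c@B0, d@B4, e@B4, f@B4}
  B5:  IN={a@B1, b@B1, b@B2, c@B0, d@B4, e@B4, f@B0, f@B4}  OUT={a@B1, b@B1, b@B2, c@B0, d@B4, e@B4, f@B0, f@B4}
  B6:  IN={a@B1, b@B1, b@B2, c@B0, d@B4, e@B4, f@B0, f@B4}  OUT={a@B6, b@B1, b@B2, c@B0, d@B4, e@B6, f@B0, f@B4}

Merge at B4: IN[B4] = OUT[B3] = {a@B1, b@B2, c@B0, d@B3, f@B2}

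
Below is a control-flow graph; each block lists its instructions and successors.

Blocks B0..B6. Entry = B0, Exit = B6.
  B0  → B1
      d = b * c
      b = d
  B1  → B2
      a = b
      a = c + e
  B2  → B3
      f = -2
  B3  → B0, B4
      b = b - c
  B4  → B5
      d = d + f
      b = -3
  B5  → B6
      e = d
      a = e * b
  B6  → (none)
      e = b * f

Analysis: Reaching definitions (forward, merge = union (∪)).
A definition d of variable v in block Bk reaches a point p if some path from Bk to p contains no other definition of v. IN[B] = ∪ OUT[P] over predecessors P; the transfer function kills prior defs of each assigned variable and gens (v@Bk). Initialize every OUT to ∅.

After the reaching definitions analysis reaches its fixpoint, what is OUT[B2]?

Converged values:
  B0:   IN={a@B1, b@B3, d@B0, f@B2}   OUT={a@B1, b@B0, d@B0, f@B2}
  B1:   IN={a@B1, b@B0, d@B0, f@B2}   OUT={a@B1, b@B0, d@B0, f@B2}
  B2:   IN={a@B1, b@B0, d@B0, f@B2}   OUT={a@B1, b@B0, d@B0, f@B2}
  B3:   IN={a@B1, b@B0, d@B0, f@B2}   OUT={a@B1, b@B3, d@B0, f@B2}
  B4:   IN={a@B1, b@B3, d@B0, f@B2}   OUT={a@B1, b@B4, d@B4, f@B2}
  B5:   IN={a@B1, b@B4, d@B4, f@B2}   OUT={a@B5, b@B4, d@B4, e@B5, f@B2}
  B6:   IN={a@B5, b@B4, d@B4, e@B5, f@B2}   OUT={a@B5, b@B4, d@B4, e@B6, f@B2}

Merge at B2: IN[B2] = OUT[B1] = {a@B1, b@B0, d@B0, f@B2}
Applying B2's transfer function to that IN value gives OUT[B2] (row B2 above).

Answer: {a@B1, b@B0, d@B0, f@B2}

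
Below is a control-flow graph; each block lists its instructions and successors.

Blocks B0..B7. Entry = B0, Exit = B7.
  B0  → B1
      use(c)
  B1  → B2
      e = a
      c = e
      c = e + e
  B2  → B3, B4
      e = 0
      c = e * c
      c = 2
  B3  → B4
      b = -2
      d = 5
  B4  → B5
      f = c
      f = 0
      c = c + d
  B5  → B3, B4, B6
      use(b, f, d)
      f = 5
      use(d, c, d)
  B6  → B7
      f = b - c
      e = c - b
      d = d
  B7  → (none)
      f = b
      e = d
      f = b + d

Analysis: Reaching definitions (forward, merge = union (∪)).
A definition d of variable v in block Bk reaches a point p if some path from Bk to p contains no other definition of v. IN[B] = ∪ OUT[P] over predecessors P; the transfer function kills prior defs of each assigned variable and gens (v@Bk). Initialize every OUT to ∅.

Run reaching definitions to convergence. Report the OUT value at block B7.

Answer: {b@B3, c@B4, d@B6, e@B7, f@B7}

Trace:
Per-block solution:
  B0: | IN={} | OUT={}
  B1: | IN={} | OUT={c@B1, e@B1}
  B2: | IN={c@B1, e@B1} | OUT={c@B2, e@B2}
  B3: | IN={b@B3, c@B2, c@B4, d@B3, e@B2, f@B5} | OUT={b@B3, c@B2, c@B4, d@B3, e@B2, f@B5}
  B4: | IN={b@B3, c@B2, c@B4, d@B3, e@B2, f@B5} | OUT={b@B3, c@B4, d@B3, e@B2, f@B4}
  B5: | IN={b@B3, c@B4, d@B3, e@B2, f@B4} | OUT={b@B3, c@B4, d@B3, e@B2, f@B5}
  B6: | IN={b@B3, c@B4, d@B3, e@B2, f@B5} | OUT={b@B3, c@B4, d@B6, e@B6, f@B6}
  B7: | IN={b@B3, c@B4, d@B6, e@B6, f@B6} | OUT={b@B3, c@B4, d@B6, e@B7, f@B7}

Merge at B7: IN[B7] = OUT[B6] = {b@B3, c@B4, d@B6, e@B6, f@B6}
Applying B7's transfer function to that IN value gives OUT[B7] (row B7 above).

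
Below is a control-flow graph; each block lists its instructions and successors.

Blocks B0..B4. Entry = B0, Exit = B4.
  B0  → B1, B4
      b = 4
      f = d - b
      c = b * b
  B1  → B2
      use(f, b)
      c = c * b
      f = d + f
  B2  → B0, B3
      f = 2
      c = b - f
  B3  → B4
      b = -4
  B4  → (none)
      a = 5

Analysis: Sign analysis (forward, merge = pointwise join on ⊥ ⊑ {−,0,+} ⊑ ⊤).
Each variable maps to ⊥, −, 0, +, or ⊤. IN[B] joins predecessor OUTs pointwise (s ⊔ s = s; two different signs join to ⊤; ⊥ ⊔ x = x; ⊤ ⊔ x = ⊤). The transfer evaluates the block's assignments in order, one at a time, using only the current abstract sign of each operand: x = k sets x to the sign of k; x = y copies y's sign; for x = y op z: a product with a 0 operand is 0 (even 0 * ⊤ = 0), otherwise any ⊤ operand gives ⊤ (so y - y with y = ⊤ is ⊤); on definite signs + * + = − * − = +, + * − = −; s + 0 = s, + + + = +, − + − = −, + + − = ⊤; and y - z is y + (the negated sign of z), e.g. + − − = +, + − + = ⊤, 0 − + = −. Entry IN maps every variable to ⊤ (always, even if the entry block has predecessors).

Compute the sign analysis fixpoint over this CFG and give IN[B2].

Fixpoint table:
  B0: | IN=(all ⊤) | OUT={b:+, c:+; rest ⊤}
  B1: | IN={b:+, c:+; rest ⊤} | OUT={b:+, c:+; rest ⊤}
  B2: | IN={b:+, c:+; rest ⊤} | OUT={b:+, f:+; rest ⊤}
  B3: | IN={b:+, f:+; rest ⊤} | OUT={b:-, f:+; rest ⊤}
  B4: | IN=(all ⊤) | OUT={a:+; rest ⊤}

Merge at B2: IN[B2] = OUT[B1] = {a: ⊤, b: +, c: +, d: ⊤, e: ⊤, f: ⊤}

Answer: {a: ⊤, b: +, c: +, d: ⊤, e: ⊤, f: ⊤}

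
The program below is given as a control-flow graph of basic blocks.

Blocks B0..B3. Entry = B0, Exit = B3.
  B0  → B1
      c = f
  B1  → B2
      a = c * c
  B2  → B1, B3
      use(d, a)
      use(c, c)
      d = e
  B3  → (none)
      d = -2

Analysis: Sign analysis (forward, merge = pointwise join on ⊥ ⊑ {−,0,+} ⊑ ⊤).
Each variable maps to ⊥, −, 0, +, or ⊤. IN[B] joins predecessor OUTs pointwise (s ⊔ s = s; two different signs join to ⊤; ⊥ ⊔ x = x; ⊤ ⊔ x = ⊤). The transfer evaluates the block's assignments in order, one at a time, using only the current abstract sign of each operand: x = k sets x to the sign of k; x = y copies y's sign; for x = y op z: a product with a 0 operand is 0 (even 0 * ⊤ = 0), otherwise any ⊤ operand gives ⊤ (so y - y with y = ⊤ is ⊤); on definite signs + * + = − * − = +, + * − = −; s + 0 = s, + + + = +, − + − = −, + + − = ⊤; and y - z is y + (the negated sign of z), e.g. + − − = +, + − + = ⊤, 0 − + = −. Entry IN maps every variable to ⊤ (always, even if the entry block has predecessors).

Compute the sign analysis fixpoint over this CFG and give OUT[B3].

Answer: {a: ⊤, b: ⊤, c: ⊤, d: -, e: ⊤, f: ⊤}

Trace:
Per-block solution:
  B0:   IN=(all ⊤)   OUT=(all ⊤)
  B1:   IN=(all ⊤)   OUT=(all ⊤)
  B2:   IN=(all ⊤)   OUT=(all ⊤)
  B3:   IN=(all ⊤)   OUT={d:-; rest ⊤}

Merge at B3: IN[B3] = OUT[B2] = {a: ⊤, b: ⊤, c: ⊤, d: ⊤, e: ⊤, f: ⊤}
Applying B3's transfer function to that IN value gives OUT[B3] (row B3 above).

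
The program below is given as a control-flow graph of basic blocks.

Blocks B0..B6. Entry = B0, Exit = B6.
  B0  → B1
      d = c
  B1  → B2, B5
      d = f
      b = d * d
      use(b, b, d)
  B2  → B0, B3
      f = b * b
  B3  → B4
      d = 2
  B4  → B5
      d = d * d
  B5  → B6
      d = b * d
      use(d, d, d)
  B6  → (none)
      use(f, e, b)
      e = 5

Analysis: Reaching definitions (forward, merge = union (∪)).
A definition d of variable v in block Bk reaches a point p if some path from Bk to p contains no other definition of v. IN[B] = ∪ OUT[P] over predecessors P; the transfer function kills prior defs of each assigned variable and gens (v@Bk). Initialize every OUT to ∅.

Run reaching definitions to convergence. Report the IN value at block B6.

Converged values:
  B0: | IN={b@B1, d@B1, f@B2} | OUT={b@B1, d@B0, f@B2}
  B1: | IN={b@B1, d@B0, f@B2} | OUT={b@B1, d@B1, f@B2}
  B2: | IN={b@B1, d@B1, f@B2} | OUT={b@B1, d@B1, f@B2}
  B3: | IN={b@B1, d@B1, f@B2} | OUT={b@B1, d@B3, f@B2}
  B4: | IN={b@B1, d@B3, f@B2} | OUT={b@B1, d@B4, f@B2}
  B5: | IN={b@B1, d@B1, d@B4, f@B2} | OUT={b@B1, d@B5, f@B2}
  B6: | IN={b@B1, d@B5, f@B2} | OUT={b@B1, d@B5, e@B6, f@B2}

Merge at B6: IN[B6] = OUT[B5] = {b@B1, d@B5, f@B2}

Answer: {b@B1, d@B5, f@B2}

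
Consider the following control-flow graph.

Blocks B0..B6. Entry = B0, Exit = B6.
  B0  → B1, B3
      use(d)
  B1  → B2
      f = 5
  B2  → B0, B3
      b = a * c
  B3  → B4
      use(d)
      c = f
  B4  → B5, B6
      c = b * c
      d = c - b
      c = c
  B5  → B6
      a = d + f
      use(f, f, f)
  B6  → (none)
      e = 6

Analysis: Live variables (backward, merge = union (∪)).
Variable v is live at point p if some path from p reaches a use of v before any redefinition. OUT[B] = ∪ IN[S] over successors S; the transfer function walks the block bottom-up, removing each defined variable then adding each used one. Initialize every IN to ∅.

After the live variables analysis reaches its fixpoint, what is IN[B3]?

Answer: {b, d, f}

Derivation:
Converged values:
  B0:   IN={a, b, c, d, f}   OUT={a, b, c, d, f}
  B1:   IN={a, c, d}   OUT={a, c, d, f}
  B2:   IN={a, c, d, f}   OUT={a, b, c, d, f}
  B3:   IN={b, d, f}   OUT={b, c, f}
  B4:   IN={b, c, f}   OUT={d, f}
  B5:   IN={d, f}   OUT={}
  B6:   IN={}   OUT={}

Merge at B3: OUT[B3] = IN[B4] = {b, c, f}
Applying B3's transfer function to that OUT value gives IN[B3] (row B3 above).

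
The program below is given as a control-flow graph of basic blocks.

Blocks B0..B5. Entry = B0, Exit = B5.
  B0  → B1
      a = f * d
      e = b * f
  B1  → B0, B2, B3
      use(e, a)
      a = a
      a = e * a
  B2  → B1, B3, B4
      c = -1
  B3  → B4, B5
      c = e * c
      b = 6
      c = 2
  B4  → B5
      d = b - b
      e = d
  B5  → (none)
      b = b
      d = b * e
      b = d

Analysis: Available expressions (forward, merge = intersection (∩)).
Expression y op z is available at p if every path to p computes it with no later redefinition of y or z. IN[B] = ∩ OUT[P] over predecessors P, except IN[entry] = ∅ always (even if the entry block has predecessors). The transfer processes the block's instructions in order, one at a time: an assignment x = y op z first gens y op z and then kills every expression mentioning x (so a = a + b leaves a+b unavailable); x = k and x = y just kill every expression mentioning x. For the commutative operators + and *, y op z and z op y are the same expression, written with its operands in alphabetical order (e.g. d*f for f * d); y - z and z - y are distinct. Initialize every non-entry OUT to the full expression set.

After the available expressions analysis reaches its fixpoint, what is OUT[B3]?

Fixpoint table:
  B0: | IN={} | OUT={b*f, d*f}
  B1: | IN={b*f, d*f} | OUT={b*f, d*f}
  B2: | IN={b*f, d*f} | OUT={b*f, d*f}
  B3: | IN={b*f, d*f} | OUT={d*f}
  B4: | IN={d*f} | OUT={b-b}
  B5: | IN={} | OUT={}

Merge at B3: IN[B3] = OUT[B1] ∩ OUT[B2] = {b*f, d*f}
Applying B3's transfer function to that IN value gives OUT[B3] (row B3 above).

Answer: {d*f}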